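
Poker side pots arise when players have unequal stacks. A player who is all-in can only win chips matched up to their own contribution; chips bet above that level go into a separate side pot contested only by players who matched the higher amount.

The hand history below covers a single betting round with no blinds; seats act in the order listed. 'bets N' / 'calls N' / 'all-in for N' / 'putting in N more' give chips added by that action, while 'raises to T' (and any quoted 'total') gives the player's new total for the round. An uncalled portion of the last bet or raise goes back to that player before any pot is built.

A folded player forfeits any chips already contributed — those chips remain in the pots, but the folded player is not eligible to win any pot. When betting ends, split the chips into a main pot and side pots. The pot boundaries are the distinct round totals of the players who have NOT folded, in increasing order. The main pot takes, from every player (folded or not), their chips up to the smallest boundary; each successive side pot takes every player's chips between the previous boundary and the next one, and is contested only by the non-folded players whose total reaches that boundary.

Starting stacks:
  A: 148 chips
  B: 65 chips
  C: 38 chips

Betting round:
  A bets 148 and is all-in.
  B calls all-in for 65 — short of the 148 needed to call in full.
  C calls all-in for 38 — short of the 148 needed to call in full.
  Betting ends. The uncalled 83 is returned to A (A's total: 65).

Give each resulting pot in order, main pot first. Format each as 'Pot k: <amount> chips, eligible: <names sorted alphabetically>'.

Contributions (after 83 returned to A): A=65, B=65, C=38
Pot levels (distinct totals of non-folded players): 38, 65
Layer 1-38: 38 each from A, B, C = 38*3 = 114 chips; eligible A, B, C
Layer 39-65: 27 each from A, B = 27*2 = 54 chips; eligible A, B

Pot 1: 114 chips, eligible: A, B, C
Pot 2: 54 chips, eligible: A, B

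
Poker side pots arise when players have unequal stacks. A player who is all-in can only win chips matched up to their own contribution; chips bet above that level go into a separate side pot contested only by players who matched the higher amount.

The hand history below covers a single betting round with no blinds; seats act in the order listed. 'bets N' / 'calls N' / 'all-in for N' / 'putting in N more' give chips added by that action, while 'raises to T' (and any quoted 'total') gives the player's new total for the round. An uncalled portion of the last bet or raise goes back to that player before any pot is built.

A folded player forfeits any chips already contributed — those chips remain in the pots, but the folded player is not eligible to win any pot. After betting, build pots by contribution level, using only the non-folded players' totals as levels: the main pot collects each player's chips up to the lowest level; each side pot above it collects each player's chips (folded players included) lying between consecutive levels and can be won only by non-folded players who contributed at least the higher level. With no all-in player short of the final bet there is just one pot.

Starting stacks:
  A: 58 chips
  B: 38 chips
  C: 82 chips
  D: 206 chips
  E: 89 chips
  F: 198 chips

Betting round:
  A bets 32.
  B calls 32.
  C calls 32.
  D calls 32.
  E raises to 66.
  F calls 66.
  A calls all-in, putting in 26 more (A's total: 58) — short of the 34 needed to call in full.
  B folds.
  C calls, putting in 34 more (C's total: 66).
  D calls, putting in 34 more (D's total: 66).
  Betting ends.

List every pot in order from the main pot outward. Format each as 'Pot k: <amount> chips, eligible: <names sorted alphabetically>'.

Pot 1: 322 chips, eligible: A, C, D, E, F
Pot 2: 32 chips, eligible: C, D, E, F

Derivation:
Contributions: A=58, B=32, C=66, D=66, E=66, F=66
Folded: B
Pot levels (distinct totals of non-folded players): 58, 66
Layer 1-58: A 58 + B 32 + C 58 + D 58 + E 58 + F 58 = 322 chips; eligible A, C, D, E, F
Layer 59-66: 8 each from C, D, E, F = 8*4 = 32 chips; eligible C, D, E, F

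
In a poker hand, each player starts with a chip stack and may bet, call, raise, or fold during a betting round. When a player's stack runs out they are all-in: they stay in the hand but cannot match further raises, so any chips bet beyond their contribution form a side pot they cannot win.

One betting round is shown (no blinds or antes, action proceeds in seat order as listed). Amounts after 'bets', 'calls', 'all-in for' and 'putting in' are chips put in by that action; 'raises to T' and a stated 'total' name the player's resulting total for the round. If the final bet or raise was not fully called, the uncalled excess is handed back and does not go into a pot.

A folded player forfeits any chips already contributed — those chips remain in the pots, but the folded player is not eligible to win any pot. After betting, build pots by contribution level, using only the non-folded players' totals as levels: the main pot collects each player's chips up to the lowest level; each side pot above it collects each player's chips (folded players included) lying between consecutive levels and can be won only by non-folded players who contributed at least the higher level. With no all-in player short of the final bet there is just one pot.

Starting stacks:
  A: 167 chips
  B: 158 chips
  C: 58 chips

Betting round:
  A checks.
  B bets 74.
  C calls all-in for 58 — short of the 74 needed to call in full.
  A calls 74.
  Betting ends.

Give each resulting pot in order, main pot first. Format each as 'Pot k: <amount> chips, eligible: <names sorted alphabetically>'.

Pot 1: 174 chips, eligible: A, B, C
Pot 2: 32 chips, eligible: A, B

Derivation:
Contributions: A=74, B=74, C=58
Pot levels (distinct totals of non-folded players): 58, 74
Layer 1-58: 58 each from A, B, C = 58*3 = 174 chips; eligible A, B, C
Layer 59-74: 16 each from A, B = 16*2 = 32 chips; eligible A, B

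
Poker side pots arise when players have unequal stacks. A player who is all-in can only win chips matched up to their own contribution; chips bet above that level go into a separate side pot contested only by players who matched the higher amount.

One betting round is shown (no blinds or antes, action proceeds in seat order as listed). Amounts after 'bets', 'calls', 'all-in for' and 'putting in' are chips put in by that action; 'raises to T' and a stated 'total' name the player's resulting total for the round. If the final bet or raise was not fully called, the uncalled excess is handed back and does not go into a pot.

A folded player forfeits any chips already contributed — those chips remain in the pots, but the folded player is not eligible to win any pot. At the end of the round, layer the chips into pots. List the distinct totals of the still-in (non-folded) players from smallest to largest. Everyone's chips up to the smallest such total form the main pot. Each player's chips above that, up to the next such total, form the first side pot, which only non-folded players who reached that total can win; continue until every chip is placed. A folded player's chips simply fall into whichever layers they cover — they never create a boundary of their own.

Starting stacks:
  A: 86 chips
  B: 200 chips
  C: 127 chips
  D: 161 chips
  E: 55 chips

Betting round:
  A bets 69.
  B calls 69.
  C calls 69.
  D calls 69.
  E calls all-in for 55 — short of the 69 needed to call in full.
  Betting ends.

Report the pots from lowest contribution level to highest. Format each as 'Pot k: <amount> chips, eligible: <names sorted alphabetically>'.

Contributions: A=69, B=69, C=69, D=69, E=55
Pot levels (distinct totals of non-folded players): 55, 69
Layer 1-55: 55 each from A, B, C, D, E = 55*5 = 275 chips; eligible A, B, C, D, E
Layer 56-69: 14 each from A, B, C, D = 14*4 = 56 chips; eligible A, B, C, D

Pot 1: 275 chips, eligible: A, B, C, D, E
Pot 2: 56 chips, eligible: A, B, C, D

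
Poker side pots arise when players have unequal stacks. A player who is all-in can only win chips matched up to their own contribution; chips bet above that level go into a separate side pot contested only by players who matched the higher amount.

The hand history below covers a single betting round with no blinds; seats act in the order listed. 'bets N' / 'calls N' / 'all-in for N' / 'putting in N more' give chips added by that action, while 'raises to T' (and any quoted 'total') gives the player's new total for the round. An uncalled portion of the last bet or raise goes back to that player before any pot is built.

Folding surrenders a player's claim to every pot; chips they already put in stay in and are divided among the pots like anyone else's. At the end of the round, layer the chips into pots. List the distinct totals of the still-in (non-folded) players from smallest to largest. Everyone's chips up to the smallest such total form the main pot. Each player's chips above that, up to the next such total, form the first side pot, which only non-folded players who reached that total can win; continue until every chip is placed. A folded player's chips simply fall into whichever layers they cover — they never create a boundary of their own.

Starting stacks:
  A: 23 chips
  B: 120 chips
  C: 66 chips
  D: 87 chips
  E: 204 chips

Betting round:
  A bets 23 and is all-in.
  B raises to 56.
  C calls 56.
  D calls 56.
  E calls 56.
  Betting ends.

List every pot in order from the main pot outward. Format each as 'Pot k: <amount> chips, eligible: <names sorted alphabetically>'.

Pot 1: 115 chips, eligible: A, B, C, D, E
Pot 2: 132 chips, eligible: B, C, D, E

Derivation:
Contributions: A=23, B=56, C=56, D=56, E=56
Pot levels (distinct totals of non-folded players): 23, 56
Layer 1-23: 23 each from A, B, C, D, E = 23*5 = 115 chips; eligible A, B, C, D, E
Layer 24-56: 33 each from B, C, D, E = 33*4 = 132 chips; eligible B, C, D, E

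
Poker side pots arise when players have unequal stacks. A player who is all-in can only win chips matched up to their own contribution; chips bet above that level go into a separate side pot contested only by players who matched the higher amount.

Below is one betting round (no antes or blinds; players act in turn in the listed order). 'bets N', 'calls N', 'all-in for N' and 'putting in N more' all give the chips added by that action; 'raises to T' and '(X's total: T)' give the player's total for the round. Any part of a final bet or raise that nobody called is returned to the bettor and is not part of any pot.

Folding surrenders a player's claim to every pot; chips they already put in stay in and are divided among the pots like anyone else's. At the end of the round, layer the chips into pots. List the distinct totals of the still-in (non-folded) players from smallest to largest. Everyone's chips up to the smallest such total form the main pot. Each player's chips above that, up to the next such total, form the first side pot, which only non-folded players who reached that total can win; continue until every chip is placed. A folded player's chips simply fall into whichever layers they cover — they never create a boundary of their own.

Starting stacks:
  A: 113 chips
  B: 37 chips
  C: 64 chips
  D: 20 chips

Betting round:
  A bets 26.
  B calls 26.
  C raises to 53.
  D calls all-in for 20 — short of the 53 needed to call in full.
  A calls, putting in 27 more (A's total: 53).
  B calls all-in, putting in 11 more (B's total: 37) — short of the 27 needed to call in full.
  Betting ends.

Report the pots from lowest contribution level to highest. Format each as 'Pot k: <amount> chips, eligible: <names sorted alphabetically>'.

Pot 1: 80 chips, eligible: A, B, C, D
Pot 2: 51 chips, eligible: A, B, C
Pot 3: 32 chips, eligible: A, C

Derivation:
Contributions: A=53, B=37, C=53, D=20
Pot levels (distinct totals of non-folded players): 20, 37, 53
Layer 1-20: 20 each from A, B, C, D = 20*4 = 80 chips; eligible A, B, C, D
Layer 21-37: 17 each from A, B, C = 17*3 = 51 chips; eligible A, B, C
Layer 38-53: 16 each from A, C = 16*2 = 32 chips; eligible A, C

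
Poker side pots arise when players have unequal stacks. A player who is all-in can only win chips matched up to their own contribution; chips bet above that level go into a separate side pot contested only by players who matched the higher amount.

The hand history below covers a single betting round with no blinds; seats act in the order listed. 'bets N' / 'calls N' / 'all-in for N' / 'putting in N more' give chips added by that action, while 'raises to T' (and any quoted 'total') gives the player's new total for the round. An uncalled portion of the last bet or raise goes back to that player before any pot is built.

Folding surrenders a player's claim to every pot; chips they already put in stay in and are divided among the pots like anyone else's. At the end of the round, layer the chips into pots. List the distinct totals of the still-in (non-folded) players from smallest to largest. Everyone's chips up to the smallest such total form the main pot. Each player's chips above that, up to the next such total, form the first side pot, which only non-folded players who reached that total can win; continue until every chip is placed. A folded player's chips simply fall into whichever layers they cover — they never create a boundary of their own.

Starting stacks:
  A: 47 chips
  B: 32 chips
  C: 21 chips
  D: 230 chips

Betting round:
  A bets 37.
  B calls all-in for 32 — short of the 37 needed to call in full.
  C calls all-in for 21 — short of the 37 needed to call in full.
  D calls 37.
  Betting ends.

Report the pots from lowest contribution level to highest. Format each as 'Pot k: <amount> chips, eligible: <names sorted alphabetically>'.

Contributions: A=37, B=32, C=21, D=37
Pot levels (distinct totals of non-folded players): 21, 32, 37
Layer 1-21: 21 each from A, B, C, D = 21*4 = 84 chips; eligible A, B, C, D
Layer 22-32: 11 each from A, B, D = 11*3 = 33 chips; eligible A, B, D
Layer 33-37: 5 each from A, D = 5*2 = 10 chips; eligible A, D

Pot 1: 84 chips, eligible: A, B, C, D
Pot 2: 33 chips, eligible: A, B, D
Pot 3: 10 chips, eligible: A, D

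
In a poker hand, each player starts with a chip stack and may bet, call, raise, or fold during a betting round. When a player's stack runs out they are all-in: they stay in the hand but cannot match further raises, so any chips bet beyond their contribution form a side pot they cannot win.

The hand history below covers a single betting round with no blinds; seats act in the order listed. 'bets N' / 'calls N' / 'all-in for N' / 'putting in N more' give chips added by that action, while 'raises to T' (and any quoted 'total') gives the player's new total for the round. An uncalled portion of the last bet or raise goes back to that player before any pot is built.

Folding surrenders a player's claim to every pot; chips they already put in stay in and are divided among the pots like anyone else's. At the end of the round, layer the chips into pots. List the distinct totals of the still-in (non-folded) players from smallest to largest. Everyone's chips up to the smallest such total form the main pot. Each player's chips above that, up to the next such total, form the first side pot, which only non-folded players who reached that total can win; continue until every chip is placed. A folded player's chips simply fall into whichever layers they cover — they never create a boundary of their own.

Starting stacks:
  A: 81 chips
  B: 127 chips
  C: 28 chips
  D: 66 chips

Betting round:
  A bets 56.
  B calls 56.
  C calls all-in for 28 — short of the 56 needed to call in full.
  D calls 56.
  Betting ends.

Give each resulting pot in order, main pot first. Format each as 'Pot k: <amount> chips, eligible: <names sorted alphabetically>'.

Contributions: A=56, B=56, C=28, D=56
Pot levels (distinct totals of non-folded players): 28, 56
Layer 1-28: 28 each from A, B, C, D = 28*4 = 112 chips; eligible A, B, C, D
Layer 29-56: 28 each from A, B, D = 28*3 = 84 chips; eligible A, B, D

Pot 1: 112 chips, eligible: A, B, C, D
Pot 2: 84 chips, eligible: A, B, D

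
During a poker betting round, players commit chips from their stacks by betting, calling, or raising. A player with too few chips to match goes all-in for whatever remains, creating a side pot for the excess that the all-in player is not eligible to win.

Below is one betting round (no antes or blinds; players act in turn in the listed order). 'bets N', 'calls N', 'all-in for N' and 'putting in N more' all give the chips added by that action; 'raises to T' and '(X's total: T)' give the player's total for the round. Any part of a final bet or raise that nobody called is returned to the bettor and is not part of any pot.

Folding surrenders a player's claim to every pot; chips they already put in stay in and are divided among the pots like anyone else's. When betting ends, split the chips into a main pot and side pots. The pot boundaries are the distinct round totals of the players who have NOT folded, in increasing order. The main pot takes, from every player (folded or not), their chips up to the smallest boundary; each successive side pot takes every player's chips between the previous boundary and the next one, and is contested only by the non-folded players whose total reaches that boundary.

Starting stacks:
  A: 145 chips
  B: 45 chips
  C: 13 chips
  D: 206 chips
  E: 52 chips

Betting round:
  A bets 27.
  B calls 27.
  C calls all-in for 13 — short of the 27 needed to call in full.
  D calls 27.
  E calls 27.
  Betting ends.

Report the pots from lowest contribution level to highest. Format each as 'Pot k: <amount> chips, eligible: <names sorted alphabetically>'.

Contributions: A=27, B=27, C=13, D=27, E=27
Pot levels (distinct totals of non-folded players): 13, 27
Layer 1-13: 13 each from A, B, C, D, E = 13*5 = 65 chips; eligible A, B, C, D, E
Layer 14-27: 14 each from A, B, D, E = 14*4 = 56 chips; eligible A, B, D, E

Pot 1: 65 chips, eligible: A, B, C, D, E
Pot 2: 56 chips, eligible: A, B, D, E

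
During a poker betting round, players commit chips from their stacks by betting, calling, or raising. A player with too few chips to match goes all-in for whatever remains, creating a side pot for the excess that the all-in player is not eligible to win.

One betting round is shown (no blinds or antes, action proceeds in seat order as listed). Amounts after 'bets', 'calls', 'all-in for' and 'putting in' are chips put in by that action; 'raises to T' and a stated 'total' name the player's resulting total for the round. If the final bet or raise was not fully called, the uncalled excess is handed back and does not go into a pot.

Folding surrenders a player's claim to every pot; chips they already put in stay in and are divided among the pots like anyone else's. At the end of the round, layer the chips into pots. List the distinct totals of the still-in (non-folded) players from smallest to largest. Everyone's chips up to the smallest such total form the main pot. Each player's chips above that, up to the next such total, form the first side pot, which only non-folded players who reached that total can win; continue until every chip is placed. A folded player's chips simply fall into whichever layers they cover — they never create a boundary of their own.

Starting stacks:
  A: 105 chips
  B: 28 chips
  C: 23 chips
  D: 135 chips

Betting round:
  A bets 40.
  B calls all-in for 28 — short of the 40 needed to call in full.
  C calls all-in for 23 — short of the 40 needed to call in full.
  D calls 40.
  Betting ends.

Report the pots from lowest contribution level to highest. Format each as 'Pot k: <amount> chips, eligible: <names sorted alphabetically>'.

Contributions: A=40, B=28, C=23, D=40
Pot levels (distinct totals of non-folded players): 23, 28, 40
Layer 1-23: 23 each from A, B, C, D = 23*4 = 92 chips; eligible A, B, C, D
Layer 24-28: 5 each from A, B, D = 5*3 = 15 chips; eligible A, B, D
Layer 29-40: 12 each from A, D = 12*2 = 24 chips; eligible A, D

Pot 1: 92 chips, eligible: A, B, C, D
Pot 2: 15 chips, eligible: A, B, D
Pot 3: 24 chips, eligible: A, D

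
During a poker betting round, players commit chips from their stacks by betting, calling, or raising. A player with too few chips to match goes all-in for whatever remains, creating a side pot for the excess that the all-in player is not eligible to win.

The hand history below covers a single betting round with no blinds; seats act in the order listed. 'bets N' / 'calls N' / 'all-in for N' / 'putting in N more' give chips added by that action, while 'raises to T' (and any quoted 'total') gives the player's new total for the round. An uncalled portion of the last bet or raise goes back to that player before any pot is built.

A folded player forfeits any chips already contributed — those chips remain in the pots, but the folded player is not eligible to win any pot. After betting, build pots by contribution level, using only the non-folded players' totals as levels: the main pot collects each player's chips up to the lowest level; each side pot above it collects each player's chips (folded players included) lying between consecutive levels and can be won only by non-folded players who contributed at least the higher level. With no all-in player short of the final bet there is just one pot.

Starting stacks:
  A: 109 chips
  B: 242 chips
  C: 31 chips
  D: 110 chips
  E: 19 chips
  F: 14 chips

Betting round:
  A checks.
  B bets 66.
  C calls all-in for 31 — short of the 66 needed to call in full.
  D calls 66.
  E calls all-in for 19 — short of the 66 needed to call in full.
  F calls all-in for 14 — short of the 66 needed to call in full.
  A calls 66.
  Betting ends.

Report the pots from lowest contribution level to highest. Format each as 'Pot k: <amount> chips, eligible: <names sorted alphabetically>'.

Pot 1: 84 chips, eligible: A, B, C, D, E, F
Pot 2: 25 chips, eligible: A, B, C, D, E
Pot 3: 48 chips, eligible: A, B, C, D
Pot 4: 105 chips, eligible: A, B, D

Derivation:
Contributions: A=66, B=66, C=31, D=66, E=19, F=14
Pot levels (distinct totals of non-folded players): 14, 19, 31, 66
Layer 1-14: 14 each from A, B, C, D, E, F = 14*6 = 84 chips; eligible A, B, C, D, E, F
Layer 15-19: 5 each from A, B, C, D, E = 5*5 = 25 chips; eligible A, B, C, D, E
Layer 20-31: 12 each from A, B, C, D = 12*4 = 48 chips; eligible A, B, C, D
Layer 32-66: 35 each from A, B, D = 35*3 = 105 chips; eligible A, B, D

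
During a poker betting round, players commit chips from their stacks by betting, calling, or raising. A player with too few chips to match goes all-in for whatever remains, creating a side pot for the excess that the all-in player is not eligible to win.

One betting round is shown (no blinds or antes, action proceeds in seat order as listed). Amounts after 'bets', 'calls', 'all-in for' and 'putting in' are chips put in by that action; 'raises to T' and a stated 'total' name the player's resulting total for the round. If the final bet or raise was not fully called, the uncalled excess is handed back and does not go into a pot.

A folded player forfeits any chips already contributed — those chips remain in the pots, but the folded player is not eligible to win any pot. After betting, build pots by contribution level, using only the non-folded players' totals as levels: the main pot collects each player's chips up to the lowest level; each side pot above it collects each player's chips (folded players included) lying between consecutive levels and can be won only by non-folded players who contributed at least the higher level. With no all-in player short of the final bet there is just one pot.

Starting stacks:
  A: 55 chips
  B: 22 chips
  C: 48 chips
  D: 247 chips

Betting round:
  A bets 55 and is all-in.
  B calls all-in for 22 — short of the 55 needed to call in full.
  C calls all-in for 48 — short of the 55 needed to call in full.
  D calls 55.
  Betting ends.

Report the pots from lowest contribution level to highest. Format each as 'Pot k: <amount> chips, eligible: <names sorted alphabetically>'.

Contributions: A=55, B=22, C=48, D=55
Pot levels (distinct totals of non-folded players): 22, 48, 55
Layer 1-22: 22 each from A, B, C, D = 22*4 = 88 chips; eligible A, B, C, D
Layer 23-48: 26 each from A, C, D = 26*3 = 78 chips; eligible A, C, D
Layer 49-55: 7 each from A, D = 7*2 = 14 chips; eligible A, D

Pot 1: 88 chips, eligible: A, B, C, D
Pot 2: 78 chips, eligible: A, C, D
Pot 3: 14 chips, eligible: A, D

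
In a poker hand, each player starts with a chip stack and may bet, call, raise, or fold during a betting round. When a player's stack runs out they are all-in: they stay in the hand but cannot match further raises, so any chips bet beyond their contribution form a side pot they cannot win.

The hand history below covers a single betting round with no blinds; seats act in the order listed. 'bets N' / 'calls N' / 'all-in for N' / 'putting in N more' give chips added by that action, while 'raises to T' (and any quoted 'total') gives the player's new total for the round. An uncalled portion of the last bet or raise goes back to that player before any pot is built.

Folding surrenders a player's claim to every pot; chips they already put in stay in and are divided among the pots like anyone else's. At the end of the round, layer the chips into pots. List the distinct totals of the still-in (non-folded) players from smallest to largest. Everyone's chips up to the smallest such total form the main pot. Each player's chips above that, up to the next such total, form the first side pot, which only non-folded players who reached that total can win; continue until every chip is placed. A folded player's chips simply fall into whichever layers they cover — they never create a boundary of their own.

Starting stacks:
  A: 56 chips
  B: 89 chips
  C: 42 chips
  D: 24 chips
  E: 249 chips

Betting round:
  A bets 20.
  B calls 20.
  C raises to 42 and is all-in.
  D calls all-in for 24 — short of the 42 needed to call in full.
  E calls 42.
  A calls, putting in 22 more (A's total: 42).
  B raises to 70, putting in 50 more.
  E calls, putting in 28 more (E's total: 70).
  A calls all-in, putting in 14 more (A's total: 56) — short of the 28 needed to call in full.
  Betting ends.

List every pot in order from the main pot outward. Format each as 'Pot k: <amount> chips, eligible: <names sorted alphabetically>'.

Contributions: A=56, B=70, C=42, D=24, E=70
Pot levels (distinct totals of non-folded players): 24, 42, 56, 70
Layer 1-24: 24 each from A, B, C, D, E = 24*5 = 120 chips; eligible A, B, C, D, E
Layer 25-42: 18 each from A, B, C, E = 18*4 = 72 chips; eligible A, B, C, E
Layer 43-56: 14 each from A, B, E = 14*3 = 42 chips; eligible A, B, E
Layer 57-70: 14 each from B, E = 14*2 = 28 chips; eligible B, E

Pot 1: 120 chips, eligible: A, B, C, D, E
Pot 2: 72 chips, eligible: A, B, C, E
Pot 3: 42 chips, eligible: A, B, E
Pot 4: 28 chips, eligible: B, E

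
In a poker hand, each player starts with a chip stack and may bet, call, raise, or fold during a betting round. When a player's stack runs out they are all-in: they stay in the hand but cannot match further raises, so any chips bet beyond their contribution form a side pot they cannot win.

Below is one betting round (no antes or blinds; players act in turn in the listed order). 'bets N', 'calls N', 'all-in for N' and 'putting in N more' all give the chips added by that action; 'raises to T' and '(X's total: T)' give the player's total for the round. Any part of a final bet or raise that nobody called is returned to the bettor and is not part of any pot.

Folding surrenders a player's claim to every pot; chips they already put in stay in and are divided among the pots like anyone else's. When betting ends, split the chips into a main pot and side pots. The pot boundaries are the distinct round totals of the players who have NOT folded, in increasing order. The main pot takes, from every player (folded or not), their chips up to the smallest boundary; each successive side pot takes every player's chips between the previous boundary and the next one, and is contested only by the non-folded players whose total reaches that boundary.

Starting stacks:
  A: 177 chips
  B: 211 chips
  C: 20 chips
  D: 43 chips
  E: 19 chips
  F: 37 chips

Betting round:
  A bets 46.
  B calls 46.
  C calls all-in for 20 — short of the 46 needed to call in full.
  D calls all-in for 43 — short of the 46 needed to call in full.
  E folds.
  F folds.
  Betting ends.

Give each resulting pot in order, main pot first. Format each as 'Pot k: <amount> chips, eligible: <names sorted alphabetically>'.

Contributions: A=46, B=46, C=20, D=43
Folded: E, F
Pot levels (distinct totals of non-folded players): 20, 43, 46
Layer 1-20: 20 each from A, B, C, D = 20*4 = 80 chips; eligible A, B, C, D
Layer 21-43: 23 each from A, B, D = 23*3 = 69 chips; eligible A, B, D
Layer 44-46: 3 each from A, B = 3*2 = 6 chips; eligible A, B

Pot 1: 80 chips, eligible: A, B, C, D
Pot 2: 69 chips, eligible: A, B, D
Pot 3: 6 chips, eligible: A, B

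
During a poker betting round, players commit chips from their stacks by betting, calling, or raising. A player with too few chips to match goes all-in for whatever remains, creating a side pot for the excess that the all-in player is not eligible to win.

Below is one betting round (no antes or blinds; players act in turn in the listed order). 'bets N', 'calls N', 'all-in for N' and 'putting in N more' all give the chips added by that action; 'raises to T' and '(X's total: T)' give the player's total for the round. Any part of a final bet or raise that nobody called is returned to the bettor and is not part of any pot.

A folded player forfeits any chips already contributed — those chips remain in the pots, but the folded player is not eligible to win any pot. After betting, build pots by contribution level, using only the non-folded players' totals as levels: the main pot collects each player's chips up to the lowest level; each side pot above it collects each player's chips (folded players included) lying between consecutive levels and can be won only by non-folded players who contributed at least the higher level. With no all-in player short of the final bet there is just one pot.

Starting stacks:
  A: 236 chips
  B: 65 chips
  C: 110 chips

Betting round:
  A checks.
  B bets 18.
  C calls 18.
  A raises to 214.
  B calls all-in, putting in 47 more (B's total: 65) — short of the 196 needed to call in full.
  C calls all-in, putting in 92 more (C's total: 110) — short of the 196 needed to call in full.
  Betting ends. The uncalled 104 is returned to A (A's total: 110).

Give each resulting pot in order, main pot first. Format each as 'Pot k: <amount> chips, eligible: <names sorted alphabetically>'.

Pot 1: 195 chips, eligible: A, B, C
Pot 2: 90 chips, eligible: A, C

Derivation:
Contributions (after 104 returned to A): A=110, B=65, C=110
Pot levels (distinct totals of non-folded players): 65, 110
Layer 1-65: 65 each from A, B, C = 65*3 = 195 chips; eligible A, B, C
Layer 66-110: 45 each from A, C = 45*2 = 90 chips; eligible A, C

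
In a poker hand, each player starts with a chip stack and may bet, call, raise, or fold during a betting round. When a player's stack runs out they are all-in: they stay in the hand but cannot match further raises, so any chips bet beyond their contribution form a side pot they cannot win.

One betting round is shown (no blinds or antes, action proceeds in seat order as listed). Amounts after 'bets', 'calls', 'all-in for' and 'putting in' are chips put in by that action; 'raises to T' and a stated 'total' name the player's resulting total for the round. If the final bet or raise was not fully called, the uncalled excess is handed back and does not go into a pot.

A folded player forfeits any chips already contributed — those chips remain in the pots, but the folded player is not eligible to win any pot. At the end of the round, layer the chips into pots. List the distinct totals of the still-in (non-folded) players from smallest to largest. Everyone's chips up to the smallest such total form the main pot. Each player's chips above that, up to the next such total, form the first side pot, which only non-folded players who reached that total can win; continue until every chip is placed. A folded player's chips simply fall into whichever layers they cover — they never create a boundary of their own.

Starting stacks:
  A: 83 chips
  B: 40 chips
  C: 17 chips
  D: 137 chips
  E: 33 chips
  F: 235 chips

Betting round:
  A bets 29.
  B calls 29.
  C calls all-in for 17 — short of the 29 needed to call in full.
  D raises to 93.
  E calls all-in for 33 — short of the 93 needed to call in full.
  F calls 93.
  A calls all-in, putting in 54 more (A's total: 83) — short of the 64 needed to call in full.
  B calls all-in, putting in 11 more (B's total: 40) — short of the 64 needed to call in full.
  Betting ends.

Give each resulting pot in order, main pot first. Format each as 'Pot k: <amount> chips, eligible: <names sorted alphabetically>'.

Contributions: A=83, B=40, C=17, D=93, E=33, F=93
Pot levels (distinct totals of non-folded players): 17, 33, 40, 83, 93
Layer 1-17: 17 each from A, B, C, D, E, F = 17*6 = 102 chips; eligible A, B, C, D, E, F
Layer 18-33: 16 each from A, B, D, E, F = 16*5 = 80 chips; eligible A, B, D, E, F
Layer 34-40: 7 each from A, B, D, F = 7*4 = 28 chips; eligible A, B, D, F
Layer 41-83: 43 each from A, D, F = 43*3 = 129 chips; eligible A, D, F
Layer 84-93: 10 each from D, F = 10*2 = 20 chips; eligible D, F

Pot 1: 102 chips, eligible: A, B, C, D, E, F
Pot 2: 80 chips, eligible: A, B, D, E, F
Pot 3: 28 chips, eligible: A, B, D, F
Pot 4: 129 chips, eligible: A, D, F
Pot 5: 20 chips, eligible: D, F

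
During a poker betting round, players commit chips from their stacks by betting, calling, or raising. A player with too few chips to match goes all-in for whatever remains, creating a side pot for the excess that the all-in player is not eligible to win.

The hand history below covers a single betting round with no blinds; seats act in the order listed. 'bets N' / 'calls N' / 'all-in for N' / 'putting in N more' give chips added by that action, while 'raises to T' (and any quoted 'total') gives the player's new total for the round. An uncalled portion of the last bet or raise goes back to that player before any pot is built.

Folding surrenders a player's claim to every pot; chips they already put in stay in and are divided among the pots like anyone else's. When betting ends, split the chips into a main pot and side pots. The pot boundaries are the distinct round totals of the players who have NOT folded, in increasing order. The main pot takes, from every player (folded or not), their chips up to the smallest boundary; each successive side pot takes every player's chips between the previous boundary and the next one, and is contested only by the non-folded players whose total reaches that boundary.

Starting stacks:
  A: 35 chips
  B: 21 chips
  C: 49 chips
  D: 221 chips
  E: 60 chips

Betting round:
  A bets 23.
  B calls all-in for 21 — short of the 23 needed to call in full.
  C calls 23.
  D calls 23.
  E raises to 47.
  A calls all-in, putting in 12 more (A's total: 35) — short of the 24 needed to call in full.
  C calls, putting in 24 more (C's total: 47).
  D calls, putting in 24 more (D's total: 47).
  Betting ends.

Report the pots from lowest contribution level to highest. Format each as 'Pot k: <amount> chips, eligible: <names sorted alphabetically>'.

Contributions: A=35, B=21, C=47, D=47, E=47
Pot levels (distinct totals of non-folded players): 21, 35, 47
Layer 1-21: 21 each from A, B, C, D, E = 21*5 = 105 chips; eligible A, B, C, D, E
Layer 22-35: 14 each from A, C, D, E = 14*4 = 56 chips; eligible A, C, D, E
Layer 36-47: 12 each from C, D, E = 12*3 = 36 chips; eligible C, D, E

Pot 1: 105 chips, eligible: A, B, C, D, E
Pot 2: 56 chips, eligible: A, C, D, E
Pot 3: 36 chips, eligible: C, D, E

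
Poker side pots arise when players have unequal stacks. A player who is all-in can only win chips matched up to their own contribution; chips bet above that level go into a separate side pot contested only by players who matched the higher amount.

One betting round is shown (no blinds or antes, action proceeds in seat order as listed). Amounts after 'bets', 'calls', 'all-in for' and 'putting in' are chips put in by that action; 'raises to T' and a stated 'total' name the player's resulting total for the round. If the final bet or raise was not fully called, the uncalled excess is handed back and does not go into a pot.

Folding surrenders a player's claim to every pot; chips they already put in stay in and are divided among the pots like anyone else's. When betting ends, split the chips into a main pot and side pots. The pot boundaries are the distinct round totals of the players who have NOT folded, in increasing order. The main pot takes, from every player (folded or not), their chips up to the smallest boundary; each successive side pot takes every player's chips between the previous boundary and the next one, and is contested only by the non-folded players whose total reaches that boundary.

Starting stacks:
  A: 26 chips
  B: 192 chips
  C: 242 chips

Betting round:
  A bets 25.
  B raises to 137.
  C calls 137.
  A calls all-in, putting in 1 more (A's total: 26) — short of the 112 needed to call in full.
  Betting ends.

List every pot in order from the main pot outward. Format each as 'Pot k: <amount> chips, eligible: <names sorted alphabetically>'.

Pot 1: 78 chips, eligible: A, B, C
Pot 2: 222 chips, eligible: B, C

Derivation:
Contributions: A=26, B=137, C=137
Pot levels (distinct totals of non-folded players): 26, 137
Layer 1-26: 26 each from A, B, C = 26*3 = 78 chips; eligible A, B, C
Layer 27-137: 111 each from B, C = 111*2 = 222 chips; eligible B, C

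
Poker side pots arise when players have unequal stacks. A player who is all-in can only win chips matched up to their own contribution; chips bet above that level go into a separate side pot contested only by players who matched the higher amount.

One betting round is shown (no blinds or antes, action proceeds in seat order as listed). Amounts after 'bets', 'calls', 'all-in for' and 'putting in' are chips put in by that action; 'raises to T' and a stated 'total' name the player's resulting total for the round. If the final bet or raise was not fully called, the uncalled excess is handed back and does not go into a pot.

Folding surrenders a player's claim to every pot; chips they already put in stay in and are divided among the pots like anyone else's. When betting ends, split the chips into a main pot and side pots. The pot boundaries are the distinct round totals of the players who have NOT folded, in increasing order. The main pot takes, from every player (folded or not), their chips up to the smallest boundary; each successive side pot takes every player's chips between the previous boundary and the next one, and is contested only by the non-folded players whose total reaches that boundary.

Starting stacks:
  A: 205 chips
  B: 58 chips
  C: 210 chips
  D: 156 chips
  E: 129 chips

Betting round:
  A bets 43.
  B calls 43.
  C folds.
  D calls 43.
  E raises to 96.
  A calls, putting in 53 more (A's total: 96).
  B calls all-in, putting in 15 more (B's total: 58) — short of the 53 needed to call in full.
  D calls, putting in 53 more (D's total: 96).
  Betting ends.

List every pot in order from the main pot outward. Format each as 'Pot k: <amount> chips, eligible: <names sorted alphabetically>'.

Contributions: A=96, B=58, D=96, E=96
Folded: C
Pot levels (distinct totals of non-folded players): 58, 96
Layer 1-58: 58 each from A, B, D, E = 58*4 = 232 chips; eligible A, B, D, E
Layer 59-96: 38 each from A, D, E = 38*3 = 114 chips; eligible A, D, E

Pot 1: 232 chips, eligible: A, B, D, E
Pot 2: 114 chips, eligible: A, D, E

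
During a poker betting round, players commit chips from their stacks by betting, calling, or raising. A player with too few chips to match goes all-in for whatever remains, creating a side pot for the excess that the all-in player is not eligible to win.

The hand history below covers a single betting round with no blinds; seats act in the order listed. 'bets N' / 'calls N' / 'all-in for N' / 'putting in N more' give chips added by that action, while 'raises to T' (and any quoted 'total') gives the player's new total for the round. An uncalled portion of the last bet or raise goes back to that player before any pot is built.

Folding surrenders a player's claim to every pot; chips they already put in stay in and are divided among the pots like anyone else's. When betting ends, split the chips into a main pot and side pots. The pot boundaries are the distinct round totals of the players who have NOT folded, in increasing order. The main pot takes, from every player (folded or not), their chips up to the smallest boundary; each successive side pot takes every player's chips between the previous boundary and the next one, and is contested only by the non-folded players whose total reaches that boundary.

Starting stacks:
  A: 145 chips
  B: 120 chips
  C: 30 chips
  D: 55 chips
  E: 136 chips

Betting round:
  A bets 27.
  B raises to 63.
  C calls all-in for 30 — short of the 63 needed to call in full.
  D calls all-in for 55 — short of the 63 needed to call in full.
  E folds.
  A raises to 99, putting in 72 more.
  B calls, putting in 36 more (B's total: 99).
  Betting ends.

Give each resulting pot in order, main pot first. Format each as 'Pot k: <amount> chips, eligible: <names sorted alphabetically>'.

Contributions: A=99, B=99, C=30, D=55
Folded: E
Pot levels (distinct totals of non-folded players): 30, 55, 99
Layer 1-30: 30 each from A, B, C, D = 30*4 = 120 chips; eligible A, B, C, D
Layer 31-55: 25 each from A, B, D = 25*3 = 75 chips; eligible A, B, D
Layer 56-99: 44 each from A, B = 44*2 = 88 chips; eligible A, B

Pot 1: 120 chips, eligible: A, B, C, D
Pot 2: 75 chips, eligible: A, B, D
Pot 3: 88 chips, eligible: A, B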